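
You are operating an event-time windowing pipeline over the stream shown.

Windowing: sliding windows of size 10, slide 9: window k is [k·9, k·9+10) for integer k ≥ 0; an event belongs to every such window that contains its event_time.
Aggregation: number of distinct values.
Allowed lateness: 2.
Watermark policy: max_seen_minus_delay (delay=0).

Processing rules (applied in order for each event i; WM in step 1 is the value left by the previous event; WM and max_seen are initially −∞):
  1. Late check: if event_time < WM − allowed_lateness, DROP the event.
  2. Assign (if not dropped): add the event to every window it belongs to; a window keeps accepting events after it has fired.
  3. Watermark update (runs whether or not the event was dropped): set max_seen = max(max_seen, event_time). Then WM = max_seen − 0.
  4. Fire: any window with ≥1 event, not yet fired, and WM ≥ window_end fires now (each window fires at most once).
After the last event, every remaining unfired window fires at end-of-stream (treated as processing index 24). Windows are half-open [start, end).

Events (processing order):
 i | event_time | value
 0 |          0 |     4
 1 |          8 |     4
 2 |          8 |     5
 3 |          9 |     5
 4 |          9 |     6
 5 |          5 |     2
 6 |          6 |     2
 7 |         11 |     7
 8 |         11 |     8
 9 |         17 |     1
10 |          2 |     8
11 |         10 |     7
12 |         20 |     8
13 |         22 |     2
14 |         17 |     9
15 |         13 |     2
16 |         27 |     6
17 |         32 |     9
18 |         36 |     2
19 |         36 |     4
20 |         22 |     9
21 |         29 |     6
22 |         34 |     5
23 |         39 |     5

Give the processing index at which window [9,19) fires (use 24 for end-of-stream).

i=0 t=0 v=4: → [0,10); WM=0
i=1 t=8 v=4: → [0,10); WM=8
i=2 t=8 v=5: → [0,10); WM=8
i=3 t=9 v=5: → [9,19),[0,10); WM=9
i=4 t=9 v=6: → [9,19),[0,10); WM=9
i=5 t=5 v=2: DROP (t<9-2); WM=9
i=6 t=6 v=2: DROP (t<9-2); WM=9
i=7 t=11 v=7: → [9,19); WM=11; [0,10) fires=3
i=8 t=11 v=8: → [9,19); WM=11
i=9 t=17 v=1: → [9,19); WM=17
i=10 t=2 v=8: DROP (t<17-2); WM=17
i=11 t=10 v=7: DROP (t<17-2); WM=17
i=12 t=20 v=8: → [18,28); WM=20; [9,19) fires=5
i=13 t=22 v=2: → [18,28); WM=22
i=14 t=17 v=9: DROP (t<22-2); WM=22
i=15 t=13 v=2: DROP (t<22-2); WM=22
i=16 t=27 v=6: → [27,37),[18,28); WM=27
i=17 t=32 v=9: → [27,37); WM=32; [18,28) fires=3
i=18 t=36 v=2: → [36,46),[27,37); WM=36
i=19 t=36 v=4: → [36,46),[27,37); WM=36
i=20 t=22 v=9: DROP (t<36-2); WM=36
i=21 t=29 v=6: DROP (t<36-2); WM=36
i=22 t=34 v=5: → [27,37); WM=36
i=23 t=39 v=5: → [36,46); WM=39; [27,37) fires=5

12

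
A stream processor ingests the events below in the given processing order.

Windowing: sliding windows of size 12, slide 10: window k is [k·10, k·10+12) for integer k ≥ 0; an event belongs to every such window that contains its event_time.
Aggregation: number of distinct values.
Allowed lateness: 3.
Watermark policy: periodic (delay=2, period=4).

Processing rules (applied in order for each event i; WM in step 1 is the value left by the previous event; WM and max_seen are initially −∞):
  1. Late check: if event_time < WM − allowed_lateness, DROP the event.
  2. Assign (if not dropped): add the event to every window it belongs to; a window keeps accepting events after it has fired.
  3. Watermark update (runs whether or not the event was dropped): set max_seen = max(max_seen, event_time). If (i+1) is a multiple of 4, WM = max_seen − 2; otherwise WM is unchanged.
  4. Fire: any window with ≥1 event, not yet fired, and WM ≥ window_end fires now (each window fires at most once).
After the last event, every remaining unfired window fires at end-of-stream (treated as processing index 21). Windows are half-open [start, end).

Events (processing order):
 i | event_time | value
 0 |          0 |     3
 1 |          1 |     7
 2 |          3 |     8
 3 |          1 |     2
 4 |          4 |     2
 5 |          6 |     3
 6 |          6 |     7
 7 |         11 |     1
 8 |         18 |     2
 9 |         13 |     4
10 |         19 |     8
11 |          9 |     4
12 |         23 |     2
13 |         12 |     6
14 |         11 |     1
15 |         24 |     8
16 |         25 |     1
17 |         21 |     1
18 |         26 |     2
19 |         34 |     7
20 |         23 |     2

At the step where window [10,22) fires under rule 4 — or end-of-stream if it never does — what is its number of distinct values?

i=0 t=0 v=3: → [0,12); WM=−∞
i=1 t=1 v=7: → [0,12); WM=−∞
i=2 t=3 v=8: → [0,12); WM=−∞
i=3 t=1 v=2: → [0,12); WM=1
i=4 t=4 v=2: → [0,12); WM=1
i=5 t=6 v=3: → [0,12); WM=1
i=6 t=6 v=7: → [0,12); WM=1
i=7 t=11 v=1: → [10,22),[0,12); WM=9
i=8 t=18 v=2: → [10,22); WM=9
i=9 t=13 v=4: → [10,22); WM=9
i=10 t=19 v=8: → [10,22); WM=9
i=11 t=9 v=4: → [0,12); WM=17; [0,12) fires=6
i=12 t=23 v=2: → [20,32); WM=17
i=13 t=12 v=6: DROP (t<17-3); WM=17
i=14 t=11 v=1: DROP (t<17-3); WM=17
i=15 t=24 v=8: → [20,32); WM=22; [10,22) fires=4
i=16 t=25 v=1: → [20,32); WM=22
i=17 t=21 v=1: → [20,32),[10,22); WM=22
i=18 t=26 v=2: → [20,32); WM=22
i=19 t=34 v=7: → [30,42); WM=32; [20,32) fires=3
i=20 t=23 v=2: DROP (t<32-3); WM=32

4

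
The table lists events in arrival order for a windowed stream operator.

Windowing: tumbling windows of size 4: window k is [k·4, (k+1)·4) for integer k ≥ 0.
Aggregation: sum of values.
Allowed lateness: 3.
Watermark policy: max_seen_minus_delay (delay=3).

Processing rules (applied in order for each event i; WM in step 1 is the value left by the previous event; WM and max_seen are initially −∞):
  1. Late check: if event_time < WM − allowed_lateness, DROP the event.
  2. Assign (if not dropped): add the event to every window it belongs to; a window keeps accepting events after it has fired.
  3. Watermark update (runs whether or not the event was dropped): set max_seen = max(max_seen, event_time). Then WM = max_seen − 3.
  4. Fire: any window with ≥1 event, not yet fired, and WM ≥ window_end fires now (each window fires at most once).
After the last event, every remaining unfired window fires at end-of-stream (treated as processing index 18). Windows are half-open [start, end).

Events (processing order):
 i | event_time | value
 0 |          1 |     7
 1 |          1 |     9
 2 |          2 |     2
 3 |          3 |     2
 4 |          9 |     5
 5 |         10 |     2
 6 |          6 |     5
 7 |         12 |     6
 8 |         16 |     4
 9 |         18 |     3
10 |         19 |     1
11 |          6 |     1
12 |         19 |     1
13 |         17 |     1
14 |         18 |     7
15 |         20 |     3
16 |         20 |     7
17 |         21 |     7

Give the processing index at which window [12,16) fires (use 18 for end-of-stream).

i=0 t=1 v=7: → [0,4); WM=-2
i=1 t=1 v=9: → [0,4); WM=-2
i=2 t=2 v=2: → [0,4); WM=-1
i=3 t=3 v=2: → [0,4); WM=0
i=4 t=9 v=5: → [8,12); WM=6; [0,4) fires=20
i=5 t=10 v=2: → [8,12); WM=7
i=6 t=6 v=5: → [4,8); WM=7
i=7 t=12 v=6: → [12,16); WM=9; [4,8) fires=5
i=8 t=16 v=4: → [16,20); WM=13; [8,12) fires=7
i=9 t=18 v=3: → [16,20); WM=15
i=10 t=19 v=1: → [16,20); WM=16; [12,16) fires=6
i=11 t=6 v=1: DROP (t<16-3); WM=16
i=12 t=19 v=1: → [16,20); WM=16
i=13 t=17 v=1: → [16,20); WM=16
i=14 t=18 v=7: → [16,20); WM=16
i=15 t=20 v=3: → [20,24); WM=17
i=16 t=20 v=7: → [20,24); WM=17
i=17 t=21 v=7: → [20,24); WM=18

10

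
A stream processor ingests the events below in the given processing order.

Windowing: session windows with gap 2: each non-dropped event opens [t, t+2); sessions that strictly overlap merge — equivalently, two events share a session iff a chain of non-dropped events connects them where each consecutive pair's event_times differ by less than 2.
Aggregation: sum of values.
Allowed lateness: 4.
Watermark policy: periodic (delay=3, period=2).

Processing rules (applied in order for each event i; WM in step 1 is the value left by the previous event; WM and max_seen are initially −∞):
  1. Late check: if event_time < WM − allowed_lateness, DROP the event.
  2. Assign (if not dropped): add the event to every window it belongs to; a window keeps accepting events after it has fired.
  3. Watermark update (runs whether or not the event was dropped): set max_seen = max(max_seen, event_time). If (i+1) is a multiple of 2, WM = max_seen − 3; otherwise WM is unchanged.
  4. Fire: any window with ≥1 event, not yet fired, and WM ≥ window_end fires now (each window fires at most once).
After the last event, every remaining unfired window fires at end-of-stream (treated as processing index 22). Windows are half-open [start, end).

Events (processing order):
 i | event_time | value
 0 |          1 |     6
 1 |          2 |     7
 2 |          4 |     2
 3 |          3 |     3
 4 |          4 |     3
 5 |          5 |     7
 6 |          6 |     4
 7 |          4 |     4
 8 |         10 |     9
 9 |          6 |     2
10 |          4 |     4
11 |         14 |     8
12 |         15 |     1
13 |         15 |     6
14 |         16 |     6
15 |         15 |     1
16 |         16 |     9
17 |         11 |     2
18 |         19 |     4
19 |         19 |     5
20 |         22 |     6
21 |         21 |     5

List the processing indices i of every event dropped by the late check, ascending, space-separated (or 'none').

none

i=0 t=1 v=6: → [1,3); WM=−∞
i=1 t=2 v=7: → [1,4); WM=-1
i=2 t=4 v=2: → [4,6); WM=-1
i=3 t=3 v=3: → [1,6); WM=1
i=4 t=4 v=3: → [1,6); WM=1
i=5 t=5 v=7: → [1,7); WM=2
i=6 t=6 v=4: → [1,8); WM=2
i=7 t=4 v=4: → [1,8); WM=3
i=8 t=10 v=9: → [10,12); WM=3
i=9 t=6 v=2: → [1,8); WM=7
i=10 t=4 v=4: → [1,8); WM=7
i=11 t=14 v=8: → [14,16); WM=11
i=12 t=15 v=1: → [14,17); WM=11
i=13 t=15 v=6: → [14,17); WM=12
i=14 t=16 v=6: → [14,18); WM=12
i=15 t=15 v=1: → [14,18); WM=13
i=16 t=16 v=9: → [14,18); WM=13
i=17 t=11 v=2: → [10,13); WM=13
i=18 t=19 v=4: → [19,21); WM=13
i=19 t=19 v=5: → [19,21); WM=16
i=20 t=22 v=6: → [22,24); WM=16
i=21 t=21 v=5: → [21,24); WM=19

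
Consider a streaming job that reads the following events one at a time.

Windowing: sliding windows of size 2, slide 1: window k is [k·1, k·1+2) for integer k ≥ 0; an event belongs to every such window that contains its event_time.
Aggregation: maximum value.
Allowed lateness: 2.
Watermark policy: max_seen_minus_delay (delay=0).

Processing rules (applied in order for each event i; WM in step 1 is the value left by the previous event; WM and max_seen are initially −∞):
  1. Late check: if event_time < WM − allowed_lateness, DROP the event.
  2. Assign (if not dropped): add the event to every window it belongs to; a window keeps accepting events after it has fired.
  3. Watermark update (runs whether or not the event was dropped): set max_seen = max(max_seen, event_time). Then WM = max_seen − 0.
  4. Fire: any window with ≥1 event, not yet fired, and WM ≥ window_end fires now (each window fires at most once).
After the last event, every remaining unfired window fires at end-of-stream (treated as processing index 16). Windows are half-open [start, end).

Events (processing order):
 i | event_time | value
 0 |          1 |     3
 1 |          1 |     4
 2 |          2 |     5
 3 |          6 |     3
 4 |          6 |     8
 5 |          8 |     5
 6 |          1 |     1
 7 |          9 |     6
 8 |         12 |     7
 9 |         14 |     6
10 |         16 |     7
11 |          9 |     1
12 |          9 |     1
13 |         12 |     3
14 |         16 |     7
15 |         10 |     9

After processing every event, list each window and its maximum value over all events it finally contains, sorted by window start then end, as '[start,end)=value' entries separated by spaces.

[0,2)=4 [1,3)=5 [2,4)=5 [5,7)=8 [6,8)=8 [7,9)=5 [8,10)=6 [9,11)=6 [11,13)=7 [12,14)=7 [13,15)=6 [14,16)=6 [15,17)=7 [16,18)=7

i=0 t=1 v=3: → [1,3),[0,2); WM=1
i=1 t=1 v=4: → [1,3),[0,2); WM=1
i=2 t=2 v=5: → [2,4),[1,3); WM=2; [0,2) fires=4
i=3 t=6 v=3: → [6,8),[5,7); WM=6; [1,3) fires=5 [2,4) fires=5
i=4 t=6 v=8: → [6,8),[5,7); WM=6
i=5 t=8 v=5: → [8,10),[7,9); WM=8; [5,7) fires=8 [6,8) fires=8
i=6 t=1 v=1: DROP (t<8-2); WM=8
i=7 t=9 v=6: → [9,11),[8,10); WM=9; [7,9) fires=5
i=8 t=12 v=7: → [12,14),[11,13); WM=12; [8,10) fires=6 [9,11) fires=6
i=9 t=14 v=6: → [14,16),[13,15); WM=14; [11,13) fires=7 [12,14) fires=7
i=10 t=16 v=7: → [16,18),[15,17); WM=16; [13,15) fires=6 [14,16) fires=6
i=11 t=9 v=1: DROP (t<16-2); WM=16
i=12 t=9 v=1: DROP (t<16-2); WM=16
i=13 t=12 v=3: DROP (t<16-2); WM=16
i=14 t=16 v=7: → [16,18),[15,17); WM=16
i=15 t=10 v=9: DROP (t<16-2); WM=16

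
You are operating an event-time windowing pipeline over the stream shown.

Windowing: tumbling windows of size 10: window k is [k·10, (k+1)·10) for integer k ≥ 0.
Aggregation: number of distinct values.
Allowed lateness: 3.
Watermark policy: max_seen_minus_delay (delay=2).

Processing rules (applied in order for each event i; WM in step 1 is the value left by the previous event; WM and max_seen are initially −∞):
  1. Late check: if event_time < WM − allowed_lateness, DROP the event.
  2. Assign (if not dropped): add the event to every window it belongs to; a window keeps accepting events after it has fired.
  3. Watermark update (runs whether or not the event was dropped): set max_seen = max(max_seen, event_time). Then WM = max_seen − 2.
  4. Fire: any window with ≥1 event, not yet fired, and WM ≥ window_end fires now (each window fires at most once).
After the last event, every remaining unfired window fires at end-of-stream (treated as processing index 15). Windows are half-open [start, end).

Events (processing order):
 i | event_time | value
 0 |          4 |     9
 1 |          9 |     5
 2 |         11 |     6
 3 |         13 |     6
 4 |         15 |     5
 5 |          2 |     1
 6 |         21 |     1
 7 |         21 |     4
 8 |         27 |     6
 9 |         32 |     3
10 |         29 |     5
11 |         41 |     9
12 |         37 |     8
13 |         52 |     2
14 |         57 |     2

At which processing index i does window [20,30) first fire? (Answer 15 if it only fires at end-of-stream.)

i=0 t=4 v=9: → [0,10); WM=2
i=1 t=9 v=5: → [0,10); WM=7
i=2 t=11 v=6: → [10,20); WM=9
i=3 t=13 v=6: → [10,20); WM=11; [0,10) fires=2
i=4 t=15 v=5: → [10,20); WM=13
i=5 t=2 v=1: DROP (t<13-3); WM=13
i=6 t=21 v=1: → [20,30); WM=19
i=7 t=21 v=4: → [20,30); WM=19
i=8 t=27 v=6: → [20,30); WM=25; [10,20) fires=2
i=9 t=32 v=3: → [30,40); WM=30; [20,30) fires=3
i=10 t=29 v=5: → [20,30); WM=30
i=11 t=41 v=9: → [40,50); WM=39
i=12 t=37 v=8: → [30,40); WM=39
i=13 t=52 v=2: → [50,60); WM=50; [30,40) fires=2 [40,50) fires=1
i=14 t=57 v=2: → [50,60); WM=55

9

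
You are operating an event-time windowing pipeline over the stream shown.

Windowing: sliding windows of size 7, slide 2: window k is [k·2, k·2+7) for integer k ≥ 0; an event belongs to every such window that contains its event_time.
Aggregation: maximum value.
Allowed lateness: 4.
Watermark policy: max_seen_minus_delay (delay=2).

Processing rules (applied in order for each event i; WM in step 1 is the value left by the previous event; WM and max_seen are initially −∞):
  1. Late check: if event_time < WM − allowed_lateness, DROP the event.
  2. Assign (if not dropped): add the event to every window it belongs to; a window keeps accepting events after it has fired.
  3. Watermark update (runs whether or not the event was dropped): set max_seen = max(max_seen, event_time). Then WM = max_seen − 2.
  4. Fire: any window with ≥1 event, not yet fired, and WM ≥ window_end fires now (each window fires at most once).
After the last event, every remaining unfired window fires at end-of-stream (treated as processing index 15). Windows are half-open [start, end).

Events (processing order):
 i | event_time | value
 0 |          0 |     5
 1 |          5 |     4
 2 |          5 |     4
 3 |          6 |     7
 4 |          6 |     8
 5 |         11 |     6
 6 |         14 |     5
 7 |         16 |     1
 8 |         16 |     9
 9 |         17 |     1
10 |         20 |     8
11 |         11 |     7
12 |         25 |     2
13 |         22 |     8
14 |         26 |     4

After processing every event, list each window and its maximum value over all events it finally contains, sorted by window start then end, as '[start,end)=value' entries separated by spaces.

i=0 t=0 v=5: → [0,7); WM=-2
i=1 t=5 v=4: → [4,11),[2,9),[0,7); WM=3
i=2 t=5 v=4: → [4,11),[2,9),[0,7); WM=3
i=3 t=6 v=7: → [6,13),[4,11),[2,9),[0,7); WM=4
i=4 t=6 v=8: → [6,13),[4,11),[2,9),[0,7); WM=4
i=5 t=11 v=6: → [10,17),[8,15),[6,13); WM=9; [0,7) fires=8 [2,9) fires=8
i=6 t=14 v=5: → [14,21),[12,19),[10,17),[8,15); WM=12; [4,11) fires=8
i=7 t=16 v=1: → [16,23),[14,21),[12,19),[10,17); WM=14; [6,13) fires=8
i=8 t=16 v=9: → [16,23),[14,21),[12,19),[10,17); WM=14
i=9 t=17 v=1: → [16,23),[14,21),[12,19); WM=15; [8,15) fires=6
i=10 t=20 v=8: → [20,27),[18,25),[16,23),[14,21); WM=18; [10,17) fires=9
i=11 t=11 v=7: DROP (t<18-4); WM=18
i=12 t=25 v=2: → [24,31),[22,29),[20,27); WM=23; [12,19) fires=9 [14,21) fires=9 [16,23) fires=9
i=13 t=22 v=8: → [22,29),[20,27),[18,25),[16,23); WM=23
i=14 t=26 v=4: → [26,33),[24,31),[22,29),[20,27); WM=24

[0,7)=8 [2,9)=8 [4,11)=8 [6,13)=8 [8,15)=6 [10,17)=9 [12,19)=9 [14,21)=9 [16,23)=9 [18,25)=8 [20,27)=8 [22,29)=8 [24,31)=4 [26,33)=4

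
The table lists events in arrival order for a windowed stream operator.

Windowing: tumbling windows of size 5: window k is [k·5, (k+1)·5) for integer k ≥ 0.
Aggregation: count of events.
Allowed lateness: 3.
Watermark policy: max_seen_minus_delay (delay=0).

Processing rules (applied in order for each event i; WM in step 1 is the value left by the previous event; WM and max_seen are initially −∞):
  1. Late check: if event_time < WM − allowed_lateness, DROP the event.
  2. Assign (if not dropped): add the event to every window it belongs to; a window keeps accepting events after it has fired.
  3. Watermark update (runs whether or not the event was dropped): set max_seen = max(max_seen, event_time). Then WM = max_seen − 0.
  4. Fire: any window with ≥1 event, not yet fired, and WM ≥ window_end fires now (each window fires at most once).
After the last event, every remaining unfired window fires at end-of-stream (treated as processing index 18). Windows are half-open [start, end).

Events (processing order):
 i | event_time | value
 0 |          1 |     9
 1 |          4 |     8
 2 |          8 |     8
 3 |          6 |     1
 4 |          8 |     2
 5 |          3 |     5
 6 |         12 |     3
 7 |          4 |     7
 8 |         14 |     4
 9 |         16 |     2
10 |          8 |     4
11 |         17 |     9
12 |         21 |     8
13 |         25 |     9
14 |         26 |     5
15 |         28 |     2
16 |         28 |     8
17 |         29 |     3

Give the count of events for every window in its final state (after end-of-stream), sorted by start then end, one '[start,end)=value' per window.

[0,5)=2 [5,10)=3 [10,15)=2 [15,20)=2 [20,25)=1 [25,30)=5

i=0 t=1 v=9: → [0,5); WM=1
i=1 t=4 v=8: → [0,5); WM=4
i=2 t=8 v=8: → [5,10); WM=8; [0,5) fires=2
i=3 t=6 v=1: → [5,10); WM=8
i=4 t=8 v=2: → [5,10); WM=8
i=5 t=3 v=5: DROP (t<8-3); WM=8
i=6 t=12 v=3: → [10,15); WM=12; [5,10) fires=3
i=7 t=4 v=7: DROP (t<12-3); WM=12
i=8 t=14 v=4: → [10,15); WM=14
i=9 t=16 v=2: → [15,20); WM=16; [10,15) fires=2
i=10 t=8 v=4: DROP (t<16-3); WM=16
i=11 t=17 v=9: → [15,20); WM=17
i=12 t=21 v=8: → [20,25); WM=21; [15,20) fires=2
i=13 t=25 v=9: → [25,30); WM=25; [20,25) fires=1
i=14 t=26 v=5: → [25,30); WM=26
i=15 t=28 v=2: → [25,30); WM=28
i=16 t=28 v=8: → [25,30); WM=28
i=17 t=29 v=3: → [25,30); WM=29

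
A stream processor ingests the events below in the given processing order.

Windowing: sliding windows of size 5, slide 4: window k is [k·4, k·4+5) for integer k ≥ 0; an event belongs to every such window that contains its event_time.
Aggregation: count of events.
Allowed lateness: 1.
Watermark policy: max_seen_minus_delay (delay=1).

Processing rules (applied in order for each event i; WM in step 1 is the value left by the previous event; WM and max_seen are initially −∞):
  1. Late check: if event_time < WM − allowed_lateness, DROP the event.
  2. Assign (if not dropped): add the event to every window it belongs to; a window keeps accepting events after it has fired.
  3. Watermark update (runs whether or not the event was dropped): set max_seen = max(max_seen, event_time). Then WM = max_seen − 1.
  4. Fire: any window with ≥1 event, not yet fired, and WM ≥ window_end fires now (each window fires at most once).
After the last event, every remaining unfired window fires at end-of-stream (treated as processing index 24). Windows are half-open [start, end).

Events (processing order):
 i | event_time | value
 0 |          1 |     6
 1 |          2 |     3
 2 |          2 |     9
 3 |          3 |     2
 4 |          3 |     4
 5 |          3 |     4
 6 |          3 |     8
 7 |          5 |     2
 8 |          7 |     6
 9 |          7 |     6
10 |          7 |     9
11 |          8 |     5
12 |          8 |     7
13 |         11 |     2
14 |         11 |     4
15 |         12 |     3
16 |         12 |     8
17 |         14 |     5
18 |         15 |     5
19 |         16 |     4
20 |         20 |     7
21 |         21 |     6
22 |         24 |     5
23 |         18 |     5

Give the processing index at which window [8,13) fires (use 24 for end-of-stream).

i=0 t=1 v=6: → [0,5); WM=0
i=1 t=2 v=3: → [0,5); WM=1
i=2 t=2 v=9: → [0,5); WM=1
i=3 t=3 v=2: → [0,5); WM=2
i=4 t=3 v=4: → [0,5); WM=2
i=5 t=3 v=4: → [0,5); WM=2
i=6 t=3 v=8: → [0,5); WM=2
i=7 t=5 v=2: → [4,9); WM=4
i=8 t=7 v=6: → [4,9); WM=6; [0,5) fires=7
i=9 t=7 v=6: → [4,9); WM=6
i=10 t=7 v=9: → [4,9); WM=6
i=11 t=8 v=5: → [8,13),[4,9); WM=7
i=12 t=8 v=7: → [8,13),[4,9); WM=7
i=13 t=11 v=2: → [8,13); WM=10; [4,9) fires=6
i=14 t=11 v=4: → [8,13); WM=10
i=15 t=12 v=3: → [12,17),[8,13); WM=11
i=16 t=12 v=8: → [12,17),[8,13); WM=11
i=17 t=14 v=5: → [12,17); WM=13; [8,13) fires=6
i=18 t=15 v=5: → [12,17); WM=14
i=19 t=16 v=4: → [16,21),[12,17); WM=15
i=20 t=20 v=7: → [20,25),[16,21); WM=19; [12,17) fires=5
i=21 t=21 v=6: → [20,25); WM=20
i=22 t=24 v=5: → [24,29),[20,25); WM=23; [16,21) fires=2
i=23 t=18 v=5: DROP (t<23-1); WM=23

17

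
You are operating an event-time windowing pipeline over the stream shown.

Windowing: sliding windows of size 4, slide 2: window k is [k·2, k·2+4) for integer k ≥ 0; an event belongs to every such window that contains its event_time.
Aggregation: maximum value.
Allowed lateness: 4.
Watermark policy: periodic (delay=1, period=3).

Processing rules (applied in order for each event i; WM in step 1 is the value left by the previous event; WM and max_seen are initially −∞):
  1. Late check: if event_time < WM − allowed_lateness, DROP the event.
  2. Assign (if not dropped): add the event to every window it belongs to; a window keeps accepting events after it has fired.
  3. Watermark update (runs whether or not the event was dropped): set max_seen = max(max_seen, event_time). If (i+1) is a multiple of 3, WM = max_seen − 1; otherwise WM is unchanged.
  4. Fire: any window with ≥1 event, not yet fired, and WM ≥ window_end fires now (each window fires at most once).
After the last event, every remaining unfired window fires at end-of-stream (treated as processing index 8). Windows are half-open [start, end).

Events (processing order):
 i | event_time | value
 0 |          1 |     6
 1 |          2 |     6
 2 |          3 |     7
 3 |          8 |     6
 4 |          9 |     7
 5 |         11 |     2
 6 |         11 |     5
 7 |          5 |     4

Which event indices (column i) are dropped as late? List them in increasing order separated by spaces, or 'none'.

7

i=0 t=1 v=6: → [0,4); WM=−∞
i=1 t=2 v=6: → [2,6),[0,4); WM=−∞
i=2 t=3 v=7: → [2,6),[0,4); WM=2
i=3 t=8 v=6: → [8,12),[6,10); WM=2
i=4 t=9 v=7: → [8,12),[6,10); WM=2
i=5 t=11 v=2: → [10,14),[8,12); WM=10; [0,4) fires=7 [2,6) fires=7 [6,10) fires=7
i=6 t=11 v=5: → [10,14),[8,12); WM=10
i=7 t=5 v=4: DROP (t<10-4); WM=10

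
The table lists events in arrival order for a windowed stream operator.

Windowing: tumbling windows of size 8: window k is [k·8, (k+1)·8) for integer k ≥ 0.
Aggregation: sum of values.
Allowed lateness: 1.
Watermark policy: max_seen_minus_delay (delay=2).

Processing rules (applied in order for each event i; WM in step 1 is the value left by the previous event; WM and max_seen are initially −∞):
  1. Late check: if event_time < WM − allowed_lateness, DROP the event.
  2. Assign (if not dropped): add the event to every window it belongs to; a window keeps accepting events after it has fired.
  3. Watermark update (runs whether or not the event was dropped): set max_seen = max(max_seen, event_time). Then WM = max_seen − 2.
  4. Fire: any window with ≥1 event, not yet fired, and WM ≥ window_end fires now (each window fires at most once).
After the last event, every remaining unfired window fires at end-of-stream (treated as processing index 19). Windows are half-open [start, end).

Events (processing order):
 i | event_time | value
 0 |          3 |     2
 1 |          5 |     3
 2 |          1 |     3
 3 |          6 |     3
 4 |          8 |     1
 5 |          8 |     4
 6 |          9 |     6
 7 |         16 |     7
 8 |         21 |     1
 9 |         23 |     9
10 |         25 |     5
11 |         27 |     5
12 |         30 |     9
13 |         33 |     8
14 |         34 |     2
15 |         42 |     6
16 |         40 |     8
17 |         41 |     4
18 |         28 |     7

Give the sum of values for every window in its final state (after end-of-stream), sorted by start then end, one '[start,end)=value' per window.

[0,8)=8 [8,16)=11 [16,24)=17 [24,32)=19 [32,40)=10 [40,48)=18

i=0 t=3 v=2: → [0,8); WM=1
i=1 t=5 v=3: → [0,8); WM=3
i=2 t=1 v=3: DROP (t<3-1); WM=3
i=3 t=6 v=3: → [0,8); WM=4
i=4 t=8 v=1: → [8,16); WM=6
i=5 t=8 v=4: → [8,16); WM=6
i=6 t=9 v=6: → [8,16); WM=7
i=7 t=16 v=7: → [16,24); WM=14; [0,8) fires=8
i=8 t=21 v=1: → [16,24); WM=19; [8,16) fires=11
i=9 t=23 v=9: → [16,24); WM=21
i=10 t=25 v=5: → [24,32); WM=23
i=11 t=27 v=5: → [24,32); WM=25; [16,24) fires=17
i=12 t=30 v=9: → [24,32); WM=28
i=13 t=33 v=8: → [32,40); WM=31
i=14 t=34 v=2: → [32,40); WM=32; [24,32) fires=19
i=15 t=42 v=6: → [40,48); WM=40; [32,40) fires=10
i=16 t=40 v=8: → [40,48); WM=40
i=17 t=41 v=4: → [40,48); WM=40
i=18 t=28 v=7: DROP (t<40-1); WM=40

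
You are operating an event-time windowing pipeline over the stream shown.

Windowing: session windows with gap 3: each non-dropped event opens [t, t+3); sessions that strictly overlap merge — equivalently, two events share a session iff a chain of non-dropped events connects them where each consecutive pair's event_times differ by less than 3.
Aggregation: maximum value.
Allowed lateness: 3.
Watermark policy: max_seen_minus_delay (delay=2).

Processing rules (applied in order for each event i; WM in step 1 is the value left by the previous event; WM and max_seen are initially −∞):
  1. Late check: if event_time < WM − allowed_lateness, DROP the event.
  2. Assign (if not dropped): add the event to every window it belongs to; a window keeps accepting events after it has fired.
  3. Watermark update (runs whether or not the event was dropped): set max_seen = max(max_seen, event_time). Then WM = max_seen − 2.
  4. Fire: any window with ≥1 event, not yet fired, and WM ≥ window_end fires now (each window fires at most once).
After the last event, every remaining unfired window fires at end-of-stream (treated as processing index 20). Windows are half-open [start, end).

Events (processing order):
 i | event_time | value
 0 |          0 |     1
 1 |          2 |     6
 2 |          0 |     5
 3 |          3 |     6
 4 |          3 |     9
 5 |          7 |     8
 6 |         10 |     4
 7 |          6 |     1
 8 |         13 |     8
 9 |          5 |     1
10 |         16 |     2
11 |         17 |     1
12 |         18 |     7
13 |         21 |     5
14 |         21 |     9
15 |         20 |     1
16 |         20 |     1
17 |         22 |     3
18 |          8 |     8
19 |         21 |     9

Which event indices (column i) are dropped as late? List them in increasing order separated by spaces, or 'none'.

9 18

i=0 t=0 v=1: → [0,3); WM=-2
i=1 t=2 v=6: → [0,5); WM=0
i=2 t=0 v=5: → [0,5); WM=0
i=3 t=3 v=6: → [0,6); WM=1
i=4 t=3 v=9: → [0,6); WM=1
i=5 t=7 v=8: → [7,10); WM=5
i=6 t=10 v=4: → [10,13); WM=8
i=7 t=6 v=1: → [6,10); WM=8
i=8 t=13 v=8: → [13,16); WM=11
i=9 t=5 v=1: DROP (t<11-3); WM=11
i=10 t=16 v=2: → [16,19); WM=14
i=11 t=17 v=1: → [16,20); WM=15
i=12 t=18 v=7: → [16,21); WM=16
i=13 t=21 v=5: → [21,24); WM=19
i=14 t=21 v=9: → [21,24); WM=19
i=15 t=20 v=1: → [16,24); WM=19
i=16 t=20 v=1: → [16,24); WM=19
i=17 t=22 v=3: → [16,25); WM=20
i=18 t=8 v=8: DROP (t<20-3); WM=20
i=19 t=21 v=9: → [16,25); WM=20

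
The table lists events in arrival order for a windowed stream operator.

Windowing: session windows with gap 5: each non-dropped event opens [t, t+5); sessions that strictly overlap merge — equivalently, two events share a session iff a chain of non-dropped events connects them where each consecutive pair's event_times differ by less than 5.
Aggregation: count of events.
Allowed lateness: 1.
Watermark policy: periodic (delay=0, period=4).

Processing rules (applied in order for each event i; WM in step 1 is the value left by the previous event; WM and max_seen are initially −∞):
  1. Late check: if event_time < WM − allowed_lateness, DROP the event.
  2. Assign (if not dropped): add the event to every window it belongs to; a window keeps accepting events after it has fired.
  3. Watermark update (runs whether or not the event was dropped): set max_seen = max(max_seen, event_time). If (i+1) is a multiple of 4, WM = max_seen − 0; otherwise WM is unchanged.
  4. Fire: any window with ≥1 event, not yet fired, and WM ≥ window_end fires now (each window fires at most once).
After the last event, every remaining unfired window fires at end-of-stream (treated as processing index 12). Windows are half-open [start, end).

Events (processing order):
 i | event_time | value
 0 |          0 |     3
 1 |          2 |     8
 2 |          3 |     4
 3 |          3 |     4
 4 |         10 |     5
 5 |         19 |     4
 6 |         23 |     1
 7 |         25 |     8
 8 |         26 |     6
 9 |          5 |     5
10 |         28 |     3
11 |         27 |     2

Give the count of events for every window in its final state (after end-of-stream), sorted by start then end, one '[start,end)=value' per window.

[0,8)=4 [10,15)=1 [19,33)=6

i=0 t=0 v=3: → [0,5); WM=−∞
i=1 t=2 v=8: → [0,7); WM=−∞
i=2 t=3 v=4: → [0,8); WM=−∞
i=3 t=3 v=4: → [0,8); WM=3
i=4 t=10 v=5: → [10,15); WM=3
i=5 t=19 v=4: → [19,24); WM=3
i=6 t=23 v=1: → [19,28); WM=3
i=7 t=25 v=8: → [19,30); WM=25
i=8 t=26 v=6: → [19,31); WM=25
i=9 t=5 v=5: DROP (t<25-1); WM=25
i=10 t=28 v=3: → [19,33); WM=25
i=11 t=27 v=2: → [19,33); WM=28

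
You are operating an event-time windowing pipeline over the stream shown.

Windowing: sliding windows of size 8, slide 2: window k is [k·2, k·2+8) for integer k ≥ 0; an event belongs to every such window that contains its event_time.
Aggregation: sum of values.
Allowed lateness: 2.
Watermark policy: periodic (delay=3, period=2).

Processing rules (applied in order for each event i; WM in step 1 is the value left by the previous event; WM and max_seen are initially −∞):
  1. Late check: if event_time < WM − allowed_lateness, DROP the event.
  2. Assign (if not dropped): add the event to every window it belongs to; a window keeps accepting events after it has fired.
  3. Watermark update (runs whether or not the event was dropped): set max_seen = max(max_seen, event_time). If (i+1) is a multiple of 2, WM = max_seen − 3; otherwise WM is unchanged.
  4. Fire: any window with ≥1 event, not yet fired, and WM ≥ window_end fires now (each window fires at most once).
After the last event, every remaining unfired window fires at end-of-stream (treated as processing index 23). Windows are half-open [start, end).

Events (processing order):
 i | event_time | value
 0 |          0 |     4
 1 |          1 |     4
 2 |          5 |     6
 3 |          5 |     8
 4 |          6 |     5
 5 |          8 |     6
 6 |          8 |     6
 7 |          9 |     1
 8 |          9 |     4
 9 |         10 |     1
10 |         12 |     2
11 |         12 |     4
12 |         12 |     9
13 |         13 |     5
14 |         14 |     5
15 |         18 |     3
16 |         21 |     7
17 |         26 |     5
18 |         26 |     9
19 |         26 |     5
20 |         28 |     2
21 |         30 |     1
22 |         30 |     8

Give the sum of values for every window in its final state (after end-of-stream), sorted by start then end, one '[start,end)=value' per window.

[0,8)=27 [2,10)=36 [4,12)=37 [6,14)=43 [8,16)=43 [10,18)=26 [12,20)=28 [14,22)=15 [16,24)=10 [18,26)=10 [20,28)=26 [22,30)=21 [24,32)=30 [26,34)=30 [28,36)=11 [30,38)=9

i=0 t=0 v=4: → [0,8); WM=−∞
i=1 t=1 v=4: → [0,8); WM=-2
i=2 t=5 v=6: → [4,12),[2,10),[0,8); WM=-2
i=3 t=5 v=8: → [4,12),[2,10),[0,8); WM=2
i=4 t=6 v=5: → [6,14),[4,12),[2,10),[0,8); WM=2
i=5 t=8 v=6: → [8,16),[6,14),[4,12),[2,10); WM=5
i=6 t=8 v=6: → [8,16),[6,14),[4,12),[2,10); WM=5
i=7 t=9 v=1: → [8,16),[6,14),[4,12),[2,10); WM=6
i=8 t=9 v=4: → [8,16),[6,14),[4,12),[2,10); WM=6
i=9 t=10 v=1: → [10,18),[8,16),[6,14),[4,12); WM=7
i=10 t=12 v=2: → [12,20),[10,18),[8,16),[6,14); WM=7
i=11 t=12 v=4: → [12,20),[10,18),[8,16),[6,14); WM=9; [0,8) fires=27
i=12 t=12 v=9: → [12,20),[10,18),[8,16),[6,14); WM=9
i=13 t=13 v=5: → [12,20),[10,18),[8,16),[6,14); WM=10; [2,10) fires=36
i=14 t=14 v=5: → [14,22),[12,20),[10,18),[8,16); WM=10
i=15 t=18 v=3: → [18,26),[16,24),[14,22),[12,20); WM=15; [4,12) fires=37 [6,14) fires=43
i=16 t=21 v=7: → [20,28),[18,26),[16,24),[14,22); WM=15
i=17 t=26 v=5: → [26,34),[24,32),[22,30),[20,28); WM=23; [8,16) fires=43 [10,18) fires=26 [12,20) fires=28 [14,22) fires=15
i=18 t=26 v=9: → [26,34),[24,32),[22,30),[20,28); WM=23
i=19 t=26 v=5: → [26,34),[24,32),[22,30),[20,28); WM=23
i=20 t=28 v=2: → [28,36),[26,34),[24,32),[22,30); WM=23
i=21 t=30 v=1: → [30,38),[28,36),[26,34),[24,32); WM=27; [16,24) fires=10 [18,26) fires=10
i=22 t=30 v=8: → [30,38),[28,36),[26,34),[24,32); WM=27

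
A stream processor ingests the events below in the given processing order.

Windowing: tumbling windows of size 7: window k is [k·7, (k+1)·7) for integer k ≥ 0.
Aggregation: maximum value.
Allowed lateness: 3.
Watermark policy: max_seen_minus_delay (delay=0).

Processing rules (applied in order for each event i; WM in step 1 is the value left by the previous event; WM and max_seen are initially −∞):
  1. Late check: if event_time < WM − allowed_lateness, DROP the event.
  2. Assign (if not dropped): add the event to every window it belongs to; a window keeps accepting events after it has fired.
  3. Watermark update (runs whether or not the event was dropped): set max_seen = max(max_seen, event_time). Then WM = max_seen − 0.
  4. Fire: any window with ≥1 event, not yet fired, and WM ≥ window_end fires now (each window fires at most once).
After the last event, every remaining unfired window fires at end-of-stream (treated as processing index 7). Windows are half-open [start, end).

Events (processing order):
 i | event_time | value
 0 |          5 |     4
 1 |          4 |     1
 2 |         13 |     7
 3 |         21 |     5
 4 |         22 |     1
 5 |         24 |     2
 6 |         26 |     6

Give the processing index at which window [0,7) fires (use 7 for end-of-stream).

2

i=0 t=5 v=4: → [0,7); WM=5
i=1 t=4 v=1: → [0,7); WM=5
i=2 t=13 v=7: → [7,14); WM=13; [0,7) fires=4
i=3 t=21 v=5: → [21,28); WM=21; [7,14) fires=7
i=4 t=22 v=1: → [21,28); WM=22
i=5 t=24 v=2: → [21,28); WM=24
i=6 t=26 v=6: → [21,28); WM=26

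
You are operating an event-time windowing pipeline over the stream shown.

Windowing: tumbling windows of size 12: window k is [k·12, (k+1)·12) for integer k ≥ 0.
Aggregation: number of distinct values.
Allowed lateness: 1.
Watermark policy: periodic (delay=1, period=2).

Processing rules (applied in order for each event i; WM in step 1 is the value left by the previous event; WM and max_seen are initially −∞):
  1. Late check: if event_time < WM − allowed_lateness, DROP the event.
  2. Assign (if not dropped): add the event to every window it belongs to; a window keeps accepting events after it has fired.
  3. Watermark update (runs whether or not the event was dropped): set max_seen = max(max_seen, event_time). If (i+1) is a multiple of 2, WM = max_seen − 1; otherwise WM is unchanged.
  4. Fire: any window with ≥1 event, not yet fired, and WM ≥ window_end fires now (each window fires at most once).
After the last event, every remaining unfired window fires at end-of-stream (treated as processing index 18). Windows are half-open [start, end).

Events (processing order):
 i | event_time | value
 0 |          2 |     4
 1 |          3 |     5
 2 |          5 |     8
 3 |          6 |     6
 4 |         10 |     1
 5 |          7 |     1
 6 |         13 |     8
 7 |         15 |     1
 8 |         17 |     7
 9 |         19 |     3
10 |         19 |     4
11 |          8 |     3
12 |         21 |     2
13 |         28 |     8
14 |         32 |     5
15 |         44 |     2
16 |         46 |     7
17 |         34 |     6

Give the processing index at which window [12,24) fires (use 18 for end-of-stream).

13

i=0 t=2 v=4: → [0,12); WM=−∞
i=1 t=3 v=5: → [0,12); WM=2
i=2 t=5 v=8: → [0,12); WM=2
i=3 t=6 v=6: → [0,12); WM=5
i=4 t=10 v=1: → [0,12); WM=5
i=5 t=7 v=1: → [0,12); WM=9
i=6 t=13 v=8: → [12,24); WM=9
i=7 t=15 v=1: → [12,24); WM=14; [0,12) fires=5
i=8 t=17 v=7: → [12,24); WM=14
i=9 t=19 v=3: → [12,24); WM=18
i=10 t=19 v=4: → [12,24); WM=18
i=11 t=8 v=3: DROP (t<18-1); WM=18
i=12 t=21 v=2: → [12,24); WM=18
i=13 t=28 v=8: → [24,36); WM=27; [12,24) fires=6
i=14 t=32 v=5: → [24,36); WM=27
i=15 t=44 v=2: → [36,48); WM=43; [24,36) fires=2
i=16 t=46 v=7: → [36,48); WM=43
i=17 t=34 v=6: DROP (t<43-1); WM=45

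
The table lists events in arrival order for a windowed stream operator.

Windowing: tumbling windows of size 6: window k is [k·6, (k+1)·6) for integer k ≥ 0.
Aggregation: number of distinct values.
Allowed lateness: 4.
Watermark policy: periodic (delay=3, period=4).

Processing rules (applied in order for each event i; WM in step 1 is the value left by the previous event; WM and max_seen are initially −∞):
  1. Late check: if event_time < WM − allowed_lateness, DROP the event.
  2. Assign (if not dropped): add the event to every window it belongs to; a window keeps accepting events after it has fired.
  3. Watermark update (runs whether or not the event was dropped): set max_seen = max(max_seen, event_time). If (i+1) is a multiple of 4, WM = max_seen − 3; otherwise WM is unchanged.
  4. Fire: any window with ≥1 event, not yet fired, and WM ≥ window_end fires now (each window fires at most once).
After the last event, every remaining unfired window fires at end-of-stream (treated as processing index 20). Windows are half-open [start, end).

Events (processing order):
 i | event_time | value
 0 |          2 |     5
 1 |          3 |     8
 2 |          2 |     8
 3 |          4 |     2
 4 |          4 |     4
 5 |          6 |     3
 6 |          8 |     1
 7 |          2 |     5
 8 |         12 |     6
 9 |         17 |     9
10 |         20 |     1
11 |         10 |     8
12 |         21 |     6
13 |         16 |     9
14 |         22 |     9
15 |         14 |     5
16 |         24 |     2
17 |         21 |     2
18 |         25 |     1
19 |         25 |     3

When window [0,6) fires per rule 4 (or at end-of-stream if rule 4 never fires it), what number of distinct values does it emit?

4

i=0 t=2 v=5: → [0,6); WM=−∞
i=1 t=3 v=8: → [0,6); WM=−∞
i=2 t=2 v=8: → [0,6); WM=−∞
i=3 t=4 v=2: → [0,6); WM=1
i=4 t=4 v=4: → [0,6); WM=1
i=5 t=6 v=3: → [6,12); WM=1
i=6 t=8 v=1: → [6,12); WM=1
i=7 t=2 v=5: → [0,6); WM=5
i=8 t=12 v=6: → [12,18); WM=5
i=9 t=17 v=9: → [12,18); WM=5
i=10 t=20 v=1: → [18,24); WM=5
i=11 t=10 v=8: → [6,12); WM=17; [0,6) fires=4 [6,12) fires=3
i=12 t=21 v=6: → [18,24); WM=17
i=13 t=16 v=9: → [12,18); WM=17
i=14 t=22 v=9: → [18,24); WM=17
i=15 t=14 v=5: → [12,18); WM=19; [12,18) fires=3
i=16 t=24 v=2: → [24,30); WM=19
i=17 t=21 v=2: → [18,24); WM=19
i=18 t=25 v=1: → [24,30); WM=19
i=19 t=25 v=3: → [24,30); WM=22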